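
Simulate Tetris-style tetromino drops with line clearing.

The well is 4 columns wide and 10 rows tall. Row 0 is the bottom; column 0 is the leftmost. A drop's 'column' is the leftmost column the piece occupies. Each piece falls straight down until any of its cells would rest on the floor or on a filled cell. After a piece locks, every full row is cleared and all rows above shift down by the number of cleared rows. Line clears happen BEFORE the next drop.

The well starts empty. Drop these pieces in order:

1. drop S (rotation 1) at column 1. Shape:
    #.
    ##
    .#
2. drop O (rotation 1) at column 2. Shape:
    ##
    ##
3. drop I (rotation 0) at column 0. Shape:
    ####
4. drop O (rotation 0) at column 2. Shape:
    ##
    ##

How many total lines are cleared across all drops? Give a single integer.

Drop 1: S rot1 at col 1 lands with bottom-row=0; cleared 0 line(s) (total 0); column heights now [0 3 2 0], max=3
Drop 2: O rot1 at col 2 lands with bottom-row=2; cleared 0 line(s) (total 0); column heights now [0 3 4 4], max=4
Drop 3: I rot0 at col 0 lands with bottom-row=4; cleared 1 line(s) (total 1); column heights now [0 3 4 4], max=4
Drop 4: O rot0 at col 2 lands with bottom-row=4; cleared 0 line(s) (total 1); column heights now [0 3 6 6], max=6

Answer: 1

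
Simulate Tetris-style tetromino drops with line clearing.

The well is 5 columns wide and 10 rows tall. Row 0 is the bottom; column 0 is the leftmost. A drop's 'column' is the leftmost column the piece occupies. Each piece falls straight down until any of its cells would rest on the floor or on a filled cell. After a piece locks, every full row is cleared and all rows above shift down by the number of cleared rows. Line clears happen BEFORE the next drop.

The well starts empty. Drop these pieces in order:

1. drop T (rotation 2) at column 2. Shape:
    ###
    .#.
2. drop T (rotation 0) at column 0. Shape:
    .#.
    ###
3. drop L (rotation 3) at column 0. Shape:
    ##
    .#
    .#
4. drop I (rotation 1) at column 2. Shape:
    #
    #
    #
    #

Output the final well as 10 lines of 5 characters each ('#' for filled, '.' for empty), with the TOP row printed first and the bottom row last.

Answer: .....
.....
.....
###..
.##..
.##..
.##..
###..
..###
...#.

Derivation:
Drop 1: T rot2 at col 2 lands with bottom-row=0; cleared 0 line(s) (total 0); column heights now [0 0 2 2 2], max=2
Drop 2: T rot0 at col 0 lands with bottom-row=2; cleared 0 line(s) (total 0); column heights now [3 4 3 2 2], max=4
Drop 3: L rot3 at col 0 lands with bottom-row=4; cleared 0 line(s) (total 0); column heights now [7 7 3 2 2], max=7
Drop 4: I rot1 at col 2 lands with bottom-row=3; cleared 0 line(s) (total 0); column heights now [7 7 7 2 2], max=7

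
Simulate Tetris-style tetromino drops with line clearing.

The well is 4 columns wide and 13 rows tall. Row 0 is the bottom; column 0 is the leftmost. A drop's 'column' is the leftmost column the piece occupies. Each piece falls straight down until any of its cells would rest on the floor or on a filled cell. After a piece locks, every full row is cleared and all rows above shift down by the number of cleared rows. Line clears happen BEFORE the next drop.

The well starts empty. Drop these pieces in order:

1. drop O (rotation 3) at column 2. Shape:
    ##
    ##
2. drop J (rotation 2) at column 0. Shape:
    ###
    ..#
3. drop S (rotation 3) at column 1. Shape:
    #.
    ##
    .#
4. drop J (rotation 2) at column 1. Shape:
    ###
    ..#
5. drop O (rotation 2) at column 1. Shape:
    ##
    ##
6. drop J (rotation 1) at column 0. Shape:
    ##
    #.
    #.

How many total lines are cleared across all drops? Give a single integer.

Drop 1: O rot3 at col 2 lands with bottom-row=0; cleared 0 line(s) (total 0); column heights now [0 0 2 2], max=2
Drop 2: J rot2 at col 0 lands with bottom-row=2; cleared 0 line(s) (total 0); column heights now [4 4 4 2], max=4
Drop 3: S rot3 at col 1 lands with bottom-row=4; cleared 0 line(s) (total 0); column heights now [4 7 6 2], max=7
Drop 4: J rot2 at col 1 lands with bottom-row=6; cleared 0 line(s) (total 0); column heights now [4 8 8 8], max=8
Drop 5: O rot2 at col 1 lands with bottom-row=8; cleared 0 line(s) (total 0); column heights now [4 10 10 8], max=10
Drop 6: J rot1 at col 0 lands with bottom-row=8; cleared 0 line(s) (total 0); column heights now [11 11 10 8], max=11

Answer: 0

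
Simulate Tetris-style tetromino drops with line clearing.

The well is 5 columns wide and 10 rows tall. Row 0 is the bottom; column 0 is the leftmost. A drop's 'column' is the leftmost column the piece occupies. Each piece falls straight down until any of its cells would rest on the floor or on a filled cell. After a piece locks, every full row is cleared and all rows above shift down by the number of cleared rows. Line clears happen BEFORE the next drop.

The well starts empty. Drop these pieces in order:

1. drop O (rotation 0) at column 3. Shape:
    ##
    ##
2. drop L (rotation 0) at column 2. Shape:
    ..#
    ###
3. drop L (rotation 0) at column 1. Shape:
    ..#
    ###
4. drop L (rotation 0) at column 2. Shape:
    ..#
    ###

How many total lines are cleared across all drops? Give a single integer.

Drop 1: O rot0 at col 3 lands with bottom-row=0; cleared 0 line(s) (total 0); column heights now [0 0 0 2 2], max=2
Drop 2: L rot0 at col 2 lands with bottom-row=2; cleared 0 line(s) (total 0); column heights now [0 0 3 3 4], max=4
Drop 3: L rot0 at col 1 lands with bottom-row=3; cleared 0 line(s) (total 0); column heights now [0 4 4 5 4], max=5
Drop 4: L rot0 at col 2 lands with bottom-row=5; cleared 0 line(s) (total 0); column heights now [0 4 6 6 7], max=7

Answer: 0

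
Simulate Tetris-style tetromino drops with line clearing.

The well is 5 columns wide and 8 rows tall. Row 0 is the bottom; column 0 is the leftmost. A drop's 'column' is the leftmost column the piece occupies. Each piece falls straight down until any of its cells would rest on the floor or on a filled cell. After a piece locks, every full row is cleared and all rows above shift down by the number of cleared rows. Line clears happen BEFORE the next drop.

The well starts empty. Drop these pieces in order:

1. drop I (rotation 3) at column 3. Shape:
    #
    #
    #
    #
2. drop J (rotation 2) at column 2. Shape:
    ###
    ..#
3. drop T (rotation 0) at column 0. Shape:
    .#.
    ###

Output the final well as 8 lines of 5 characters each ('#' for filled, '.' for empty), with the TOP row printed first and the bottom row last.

Answer: .....
.#...
###..
..###
...##
...#.
...#.
...#.

Derivation:
Drop 1: I rot3 at col 3 lands with bottom-row=0; cleared 0 line(s) (total 0); column heights now [0 0 0 4 0], max=4
Drop 2: J rot2 at col 2 lands with bottom-row=3; cleared 0 line(s) (total 0); column heights now [0 0 5 5 5], max=5
Drop 3: T rot0 at col 0 lands with bottom-row=5; cleared 0 line(s) (total 0); column heights now [6 7 6 5 5], max=7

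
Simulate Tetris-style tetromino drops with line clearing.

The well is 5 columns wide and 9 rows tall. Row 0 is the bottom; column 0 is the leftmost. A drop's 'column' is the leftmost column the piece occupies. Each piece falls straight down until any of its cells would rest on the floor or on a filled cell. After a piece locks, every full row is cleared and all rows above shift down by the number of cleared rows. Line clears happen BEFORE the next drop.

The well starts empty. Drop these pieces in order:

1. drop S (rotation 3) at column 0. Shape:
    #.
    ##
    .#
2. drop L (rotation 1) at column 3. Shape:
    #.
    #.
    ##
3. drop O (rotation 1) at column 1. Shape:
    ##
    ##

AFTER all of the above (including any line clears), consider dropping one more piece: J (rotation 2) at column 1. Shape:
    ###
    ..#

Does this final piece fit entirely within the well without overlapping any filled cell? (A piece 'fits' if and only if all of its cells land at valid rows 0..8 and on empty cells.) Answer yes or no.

Answer: yes

Derivation:
Drop 1: S rot3 at col 0 lands with bottom-row=0; cleared 0 line(s) (total 0); column heights now [3 2 0 0 0], max=3
Drop 2: L rot1 at col 3 lands with bottom-row=0; cleared 0 line(s) (total 0); column heights now [3 2 0 3 1], max=3
Drop 3: O rot1 at col 1 lands with bottom-row=2; cleared 0 line(s) (total 0); column heights now [3 4 4 3 1], max=4
Test piece J rot2 at col 1 (width 3): heights before test = [3 4 4 3 1]; fits = True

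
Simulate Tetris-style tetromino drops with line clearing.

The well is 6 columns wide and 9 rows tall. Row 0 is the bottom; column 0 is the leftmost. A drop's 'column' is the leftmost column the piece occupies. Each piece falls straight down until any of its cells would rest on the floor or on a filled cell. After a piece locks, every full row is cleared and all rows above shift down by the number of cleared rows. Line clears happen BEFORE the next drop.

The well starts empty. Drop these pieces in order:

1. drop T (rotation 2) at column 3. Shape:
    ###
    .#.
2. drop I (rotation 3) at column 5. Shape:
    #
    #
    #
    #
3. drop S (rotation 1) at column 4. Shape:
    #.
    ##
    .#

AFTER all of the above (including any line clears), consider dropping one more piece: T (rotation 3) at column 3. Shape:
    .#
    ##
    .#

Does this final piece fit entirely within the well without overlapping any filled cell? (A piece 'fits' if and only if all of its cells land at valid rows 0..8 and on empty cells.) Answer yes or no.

Answer: no

Derivation:
Drop 1: T rot2 at col 3 lands with bottom-row=0; cleared 0 line(s) (total 0); column heights now [0 0 0 2 2 2], max=2
Drop 2: I rot3 at col 5 lands with bottom-row=2; cleared 0 line(s) (total 0); column heights now [0 0 0 2 2 6], max=6
Drop 3: S rot1 at col 4 lands with bottom-row=6; cleared 0 line(s) (total 0); column heights now [0 0 0 2 9 8], max=9
Test piece T rot3 at col 3 (width 2): heights before test = [0 0 0 2 9 8]; fits = False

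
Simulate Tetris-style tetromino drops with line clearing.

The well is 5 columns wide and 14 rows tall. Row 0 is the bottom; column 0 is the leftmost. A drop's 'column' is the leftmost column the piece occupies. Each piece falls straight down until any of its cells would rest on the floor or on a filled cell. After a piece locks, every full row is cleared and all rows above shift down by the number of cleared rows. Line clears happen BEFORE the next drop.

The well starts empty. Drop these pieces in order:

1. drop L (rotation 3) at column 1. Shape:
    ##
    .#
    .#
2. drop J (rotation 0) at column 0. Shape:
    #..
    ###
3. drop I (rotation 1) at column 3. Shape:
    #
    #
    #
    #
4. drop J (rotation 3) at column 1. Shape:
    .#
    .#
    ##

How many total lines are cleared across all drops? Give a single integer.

Answer: 0

Derivation:
Drop 1: L rot3 at col 1 lands with bottom-row=0; cleared 0 line(s) (total 0); column heights now [0 3 3 0 0], max=3
Drop 2: J rot0 at col 0 lands with bottom-row=3; cleared 0 line(s) (total 0); column heights now [5 4 4 0 0], max=5
Drop 3: I rot1 at col 3 lands with bottom-row=0; cleared 0 line(s) (total 0); column heights now [5 4 4 4 0], max=5
Drop 4: J rot3 at col 1 lands with bottom-row=4; cleared 0 line(s) (total 0); column heights now [5 5 7 4 0], max=7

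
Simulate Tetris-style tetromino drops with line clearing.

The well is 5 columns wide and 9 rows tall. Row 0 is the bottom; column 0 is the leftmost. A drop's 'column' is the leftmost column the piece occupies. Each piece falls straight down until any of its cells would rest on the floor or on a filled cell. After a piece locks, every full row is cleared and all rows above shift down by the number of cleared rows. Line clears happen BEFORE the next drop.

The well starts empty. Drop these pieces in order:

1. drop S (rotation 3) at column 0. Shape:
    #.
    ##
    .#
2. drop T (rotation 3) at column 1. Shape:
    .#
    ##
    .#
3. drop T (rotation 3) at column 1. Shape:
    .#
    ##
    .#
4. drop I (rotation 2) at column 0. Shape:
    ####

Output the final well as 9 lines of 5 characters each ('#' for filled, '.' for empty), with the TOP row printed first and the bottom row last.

Answer: .....
####.
..#..
.##..
..#..
..#..
###..
###..
.#...

Derivation:
Drop 1: S rot3 at col 0 lands with bottom-row=0; cleared 0 line(s) (total 0); column heights now [3 2 0 0 0], max=3
Drop 2: T rot3 at col 1 lands with bottom-row=1; cleared 0 line(s) (total 0); column heights now [3 3 4 0 0], max=4
Drop 3: T rot3 at col 1 lands with bottom-row=4; cleared 0 line(s) (total 0); column heights now [3 6 7 0 0], max=7
Drop 4: I rot2 at col 0 lands with bottom-row=7; cleared 0 line(s) (total 0); column heights now [8 8 8 8 0], max=8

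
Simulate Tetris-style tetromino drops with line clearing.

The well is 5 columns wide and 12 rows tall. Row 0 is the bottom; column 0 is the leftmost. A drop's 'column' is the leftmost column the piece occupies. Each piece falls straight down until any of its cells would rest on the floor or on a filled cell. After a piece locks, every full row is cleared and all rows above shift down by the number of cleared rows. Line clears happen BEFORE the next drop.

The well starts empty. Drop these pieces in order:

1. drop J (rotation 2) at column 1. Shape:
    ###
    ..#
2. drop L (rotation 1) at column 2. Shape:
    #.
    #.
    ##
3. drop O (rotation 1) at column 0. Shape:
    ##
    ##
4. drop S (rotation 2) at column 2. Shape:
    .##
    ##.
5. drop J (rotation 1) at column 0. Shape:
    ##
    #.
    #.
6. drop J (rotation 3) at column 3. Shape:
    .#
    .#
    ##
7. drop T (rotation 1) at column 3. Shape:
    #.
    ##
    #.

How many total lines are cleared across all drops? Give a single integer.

Answer: 0

Derivation:
Drop 1: J rot2 at col 1 lands with bottom-row=0; cleared 0 line(s) (total 0); column heights now [0 2 2 2 0], max=2
Drop 2: L rot1 at col 2 lands with bottom-row=2; cleared 0 line(s) (total 0); column heights now [0 2 5 3 0], max=5
Drop 3: O rot1 at col 0 lands with bottom-row=2; cleared 0 line(s) (total 0); column heights now [4 4 5 3 0], max=5
Drop 4: S rot2 at col 2 lands with bottom-row=5; cleared 0 line(s) (total 0); column heights now [4 4 6 7 7], max=7
Drop 5: J rot1 at col 0 lands with bottom-row=4; cleared 0 line(s) (total 0); column heights now [7 7 6 7 7], max=7
Drop 6: J rot3 at col 3 lands with bottom-row=7; cleared 0 line(s) (total 0); column heights now [7 7 6 8 10], max=10
Drop 7: T rot1 at col 3 lands with bottom-row=9; cleared 0 line(s) (total 0); column heights now [7 7 6 12 11], max=12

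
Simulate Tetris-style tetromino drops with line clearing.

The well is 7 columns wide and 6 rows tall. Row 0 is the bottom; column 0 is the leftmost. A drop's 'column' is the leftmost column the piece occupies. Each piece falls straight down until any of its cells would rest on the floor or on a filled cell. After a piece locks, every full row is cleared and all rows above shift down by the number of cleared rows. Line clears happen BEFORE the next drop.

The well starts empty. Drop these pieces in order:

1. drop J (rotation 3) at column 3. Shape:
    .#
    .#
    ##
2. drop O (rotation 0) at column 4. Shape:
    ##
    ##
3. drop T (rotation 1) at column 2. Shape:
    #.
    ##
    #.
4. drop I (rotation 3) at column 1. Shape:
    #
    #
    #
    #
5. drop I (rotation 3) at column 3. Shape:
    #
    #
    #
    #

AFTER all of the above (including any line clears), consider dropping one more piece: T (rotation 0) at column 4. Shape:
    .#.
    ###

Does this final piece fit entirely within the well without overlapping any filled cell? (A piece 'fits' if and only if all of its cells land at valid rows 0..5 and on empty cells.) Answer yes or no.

Answer: no

Derivation:
Drop 1: J rot3 at col 3 lands with bottom-row=0; cleared 0 line(s) (total 0); column heights now [0 0 0 1 3 0 0], max=3
Drop 2: O rot0 at col 4 lands with bottom-row=3; cleared 0 line(s) (total 0); column heights now [0 0 0 1 5 5 0], max=5
Drop 3: T rot1 at col 2 lands with bottom-row=0; cleared 0 line(s) (total 0); column heights now [0 0 3 2 5 5 0], max=5
Drop 4: I rot3 at col 1 lands with bottom-row=0; cleared 0 line(s) (total 0); column heights now [0 4 3 2 5 5 0], max=5
Drop 5: I rot3 at col 3 lands with bottom-row=2; cleared 0 line(s) (total 0); column heights now [0 4 3 6 5 5 0], max=6
Test piece T rot0 at col 4 (width 3): heights before test = [0 4 3 6 5 5 0]; fits = False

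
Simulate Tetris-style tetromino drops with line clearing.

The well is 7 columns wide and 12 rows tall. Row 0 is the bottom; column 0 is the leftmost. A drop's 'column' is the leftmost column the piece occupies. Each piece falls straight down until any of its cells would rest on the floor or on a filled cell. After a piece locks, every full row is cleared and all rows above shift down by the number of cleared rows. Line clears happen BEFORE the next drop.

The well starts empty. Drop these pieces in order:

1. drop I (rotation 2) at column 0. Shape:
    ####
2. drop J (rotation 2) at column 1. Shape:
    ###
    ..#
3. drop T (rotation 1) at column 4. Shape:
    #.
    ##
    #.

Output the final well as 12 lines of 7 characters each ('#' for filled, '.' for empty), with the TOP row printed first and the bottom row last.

Answer: .......
.......
.......
.......
.......
.......
.......
.......
.......
.####..
...###.
#####..

Derivation:
Drop 1: I rot2 at col 0 lands with bottom-row=0; cleared 0 line(s) (total 0); column heights now [1 1 1 1 0 0 0], max=1
Drop 2: J rot2 at col 1 lands with bottom-row=1; cleared 0 line(s) (total 0); column heights now [1 3 3 3 0 0 0], max=3
Drop 3: T rot1 at col 4 lands with bottom-row=0; cleared 0 line(s) (total 0); column heights now [1 3 3 3 3 2 0], max=3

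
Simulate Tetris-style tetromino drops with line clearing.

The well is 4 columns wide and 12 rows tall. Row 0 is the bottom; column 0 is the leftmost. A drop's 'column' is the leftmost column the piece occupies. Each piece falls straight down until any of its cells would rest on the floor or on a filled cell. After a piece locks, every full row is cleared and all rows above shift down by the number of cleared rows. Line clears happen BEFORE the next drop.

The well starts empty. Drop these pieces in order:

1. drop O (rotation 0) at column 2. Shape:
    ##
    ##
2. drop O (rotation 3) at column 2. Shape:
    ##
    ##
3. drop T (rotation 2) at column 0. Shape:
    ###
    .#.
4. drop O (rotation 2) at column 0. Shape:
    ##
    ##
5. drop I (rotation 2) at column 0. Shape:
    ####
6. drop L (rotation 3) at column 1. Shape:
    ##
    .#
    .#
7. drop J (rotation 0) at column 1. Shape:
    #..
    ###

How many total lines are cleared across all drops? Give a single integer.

Answer: 1

Derivation:
Drop 1: O rot0 at col 2 lands with bottom-row=0; cleared 0 line(s) (total 0); column heights now [0 0 2 2], max=2
Drop 2: O rot3 at col 2 lands with bottom-row=2; cleared 0 line(s) (total 0); column heights now [0 0 4 4], max=4
Drop 3: T rot2 at col 0 lands with bottom-row=3; cleared 0 line(s) (total 0); column heights now [5 5 5 4], max=5
Drop 4: O rot2 at col 0 lands with bottom-row=5; cleared 0 line(s) (total 0); column heights now [7 7 5 4], max=7
Drop 5: I rot2 at col 0 lands with bottom-row=7; cleared 1 line(s) (total 1); column heights now [7 7 5 4], max=7
Drop 6: L rot3 at col 1 lands with bottom-row=5; cleared 0 line(s) (total 1); column heights now [7 8 8 4], max=8
Drop 7: J rot0 at col 1 lands with bottom-row=8; cleared 0 line(s) (total 1); column heights now [7 10 9 9], max=10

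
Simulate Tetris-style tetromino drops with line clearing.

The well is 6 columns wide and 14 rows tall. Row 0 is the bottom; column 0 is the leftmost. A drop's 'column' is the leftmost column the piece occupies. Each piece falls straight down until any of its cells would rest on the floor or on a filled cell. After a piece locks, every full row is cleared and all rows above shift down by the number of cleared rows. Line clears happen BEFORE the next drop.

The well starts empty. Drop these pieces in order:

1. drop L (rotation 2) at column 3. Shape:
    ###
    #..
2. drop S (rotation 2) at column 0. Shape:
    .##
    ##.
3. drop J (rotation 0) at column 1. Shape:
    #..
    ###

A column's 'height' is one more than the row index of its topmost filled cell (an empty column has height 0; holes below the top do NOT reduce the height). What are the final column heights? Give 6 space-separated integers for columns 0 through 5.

Drop 1: L rot2 at col 3 lands with bottom-row=0; cleared 0 line(s) (total 0); column heights now [0 0 0 2 2 2], max=2
Drop 2: S rot2 at col 0 lands with bottom-row=0; cleared 0 line(s) (total 0); column heights now [1 2 2 2 2 2], max=2
Drop 3: J rot0 at col 1 lands with bottom-row=2; cleared 0 line(s) (total 0); column heights now [1 4 3 3 2 2], max=4

Answer: 1 4 3 3 2 2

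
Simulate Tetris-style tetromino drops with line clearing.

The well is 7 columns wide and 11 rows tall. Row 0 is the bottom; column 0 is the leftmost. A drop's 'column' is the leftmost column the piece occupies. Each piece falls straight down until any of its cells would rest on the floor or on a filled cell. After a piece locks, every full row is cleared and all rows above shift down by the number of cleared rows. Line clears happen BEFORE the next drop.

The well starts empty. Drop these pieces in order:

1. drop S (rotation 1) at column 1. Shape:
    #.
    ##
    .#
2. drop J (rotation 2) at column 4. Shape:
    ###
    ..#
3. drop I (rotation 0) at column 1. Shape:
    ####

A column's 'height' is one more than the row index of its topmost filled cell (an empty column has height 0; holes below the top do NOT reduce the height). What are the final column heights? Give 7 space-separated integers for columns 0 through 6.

Drop 1: S rot1 at col 1 lands with bottom-row=0; cleared 0 line(s) (total 0); column heights now [0 3 2 0 0 0 0], max=3
Drop 2: J rot2 at col 4 lands with bottom-row=0; cleared 0 line(s) (total 0); column heights now [0 3 2 0 2 2 2], max=3
Drop 3: I rot0 at col 1 lands with bottom-row=3; cleared 0 line(s) (total 0); column heights now [0 4 4 4 4 2 2], max=4

Answer: 0 4 4 4 4 2 2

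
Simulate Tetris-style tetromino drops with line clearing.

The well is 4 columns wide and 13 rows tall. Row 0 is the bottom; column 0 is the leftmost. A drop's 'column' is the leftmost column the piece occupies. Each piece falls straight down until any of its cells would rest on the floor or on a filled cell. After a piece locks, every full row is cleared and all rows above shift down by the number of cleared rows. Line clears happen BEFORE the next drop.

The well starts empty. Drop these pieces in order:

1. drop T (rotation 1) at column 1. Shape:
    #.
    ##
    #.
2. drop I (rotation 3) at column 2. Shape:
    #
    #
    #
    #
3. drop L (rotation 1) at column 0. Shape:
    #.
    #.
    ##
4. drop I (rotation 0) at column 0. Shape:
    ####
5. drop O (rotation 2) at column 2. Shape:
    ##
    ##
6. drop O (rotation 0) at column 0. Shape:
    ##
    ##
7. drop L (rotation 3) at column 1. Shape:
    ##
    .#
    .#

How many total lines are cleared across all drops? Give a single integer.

Answer: 3

Derivation:
Drop 1: T rot1 at col 1 lands with bottom-row=0; cleared 0 line(s) (total 0); column heights now [0 3 2 0], max=3
Drop 2: I rot3 at col 2 lands with bottom-row=2; cleared 0 line(s) (total 0); column heights now [0 3 6 0], max=6
Drop 3: L rot1 at col 0 lands with bottom-row=3; cleared 0 line(s) (total 0); column heights now [6 4 6 0], max=6
Drop 4: I rot0 at col 0 lands with bottom-row=6; cleared 1 line(s) (total 1); column heights now [6 4 6 0], max=6
Drop 5: O rot2 at col 2 lands with bottom-row=6; cleared 0 line(s) (total 1); column heights now [6 4 8 8], max=8
Drop 6: O rot0 at col 0 lands with bottom-row=6; cleared 2 line(s) (total 3); column heights now [6 4 6 0], max=6
Drop 7: L rot3 at col 1 lands with bottom-row=6; cleared 0 line(s) (total 3); column heights now [6 9 9 0], max=9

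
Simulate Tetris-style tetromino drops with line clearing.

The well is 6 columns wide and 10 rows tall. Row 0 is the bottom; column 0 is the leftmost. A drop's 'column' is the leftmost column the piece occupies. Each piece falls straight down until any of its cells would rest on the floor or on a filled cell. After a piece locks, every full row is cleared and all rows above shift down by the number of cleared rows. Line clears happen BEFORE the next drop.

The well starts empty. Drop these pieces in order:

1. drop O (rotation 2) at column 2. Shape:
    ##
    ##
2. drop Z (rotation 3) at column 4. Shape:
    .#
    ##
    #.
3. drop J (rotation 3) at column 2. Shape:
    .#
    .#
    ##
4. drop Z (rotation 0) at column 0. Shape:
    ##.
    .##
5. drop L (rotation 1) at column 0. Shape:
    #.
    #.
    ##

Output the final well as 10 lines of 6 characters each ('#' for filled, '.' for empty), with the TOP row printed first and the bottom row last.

Drop 1: O rot2 at col 2 lands with bottom-row=0; cleared 0 line(s) (total 0); column heights now [0 0 2 2 0 0], max=2
Drop 2: Z rot3 at col 4 lands with bottom-row=0; cleared 0 line(s) (total 0); column heights now [0 0 2 2 2 3], max=3
Drop 3: J rot3 at col 2 lands with bottom-row=2; cleared 0 line(s) (total 0); column heights now [0 0 3 5 2 3], max=5
Drop 4: Z rot0 at col 0 lands with bottom-row=3; cleared 0 line(s) (total 0); column heights now [5 5 4 5 2 3], max=5
Drop 5: L rot1 at col 0 lands with bottom-row=5; cleared 0 line(s) (total 0); column heights now [8 6 4 5 2 3], max=8

Answer: ......
......
#.....
#.....
##....
##.#..
.###..
..##.#
..####
..###.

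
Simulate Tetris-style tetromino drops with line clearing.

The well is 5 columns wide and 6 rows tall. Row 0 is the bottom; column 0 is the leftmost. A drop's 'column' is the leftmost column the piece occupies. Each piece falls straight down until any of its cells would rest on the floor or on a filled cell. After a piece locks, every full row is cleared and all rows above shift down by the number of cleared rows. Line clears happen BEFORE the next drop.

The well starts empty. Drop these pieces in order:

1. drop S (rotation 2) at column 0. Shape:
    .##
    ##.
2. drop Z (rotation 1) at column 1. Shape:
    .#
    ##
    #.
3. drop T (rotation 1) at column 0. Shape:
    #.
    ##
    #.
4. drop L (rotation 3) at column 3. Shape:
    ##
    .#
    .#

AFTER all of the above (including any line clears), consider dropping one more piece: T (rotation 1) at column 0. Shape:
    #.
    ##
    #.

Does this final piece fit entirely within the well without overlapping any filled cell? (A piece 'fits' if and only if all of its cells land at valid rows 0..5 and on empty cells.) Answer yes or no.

Drop 1: S rot2 at col 0 lands with bottom-row=0; cleared 0 line(s) (total 0); column heights now [1 2 2 0 0], max=2
Drop 2: Z rot1 at col 1 lands with bottom-row=2; cleared 0 line(s) (total 0); column heights now [1 4 5 0 0], max=5
Drop 3: T rot1 at col 0 lands with bottom-row=3; cleared 0 line(s) (total 0); column heights now [6 5 5 0 0], max=6
Drop 4: L rot3 at col 3 lands with bottom-row=0; cleared 0 line(s) (total 0); column heights now [6 5 5 3 3], max=6
Test piece T rot1 at col 0 (width 2): heights before test = [6 5 5 3 3]; fits = False

Answer: no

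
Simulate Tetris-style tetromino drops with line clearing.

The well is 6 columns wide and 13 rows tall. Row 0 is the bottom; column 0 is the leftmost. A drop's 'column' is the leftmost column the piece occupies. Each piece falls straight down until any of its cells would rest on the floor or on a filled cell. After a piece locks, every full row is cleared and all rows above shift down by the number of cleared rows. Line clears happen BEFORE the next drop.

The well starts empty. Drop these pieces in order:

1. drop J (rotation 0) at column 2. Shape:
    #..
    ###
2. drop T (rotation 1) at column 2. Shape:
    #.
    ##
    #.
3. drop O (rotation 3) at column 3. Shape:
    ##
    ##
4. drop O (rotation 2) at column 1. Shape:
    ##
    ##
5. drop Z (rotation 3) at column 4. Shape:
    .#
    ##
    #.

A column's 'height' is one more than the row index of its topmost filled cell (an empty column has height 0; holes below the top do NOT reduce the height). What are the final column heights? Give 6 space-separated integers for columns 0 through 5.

Drop 1: J rot0 at col 2 lands with bottom-row=0; cleared 0 line(s) (total 0); column heights now [0 0 2 1 1 0], max=2
Drop 2: T rot1 at col 2 lands with bottom-row=2; cleared 0 line(s) (total 0); column heights now [0 0 5 4 1 0], max=5
Drop 3: O rot3 at col 3 lands with bottom-row=4; cleared 0 line(s) (total 0); column heights now [0 0 5 6 6 0], max=6
Drop 4: O rot2 at col 1 lands with bottom-row=5; cleared 0 line(s) (total 0); column heights now [0 7 7 6 6 0], max=7
Drop 5: Z rot3 at col 4 lands with bottom-row=6; cleared 0 line(s) (total 0); column heights now [0 7 7 6 8 9], max=9

Answer: 0 7 7 6 8 9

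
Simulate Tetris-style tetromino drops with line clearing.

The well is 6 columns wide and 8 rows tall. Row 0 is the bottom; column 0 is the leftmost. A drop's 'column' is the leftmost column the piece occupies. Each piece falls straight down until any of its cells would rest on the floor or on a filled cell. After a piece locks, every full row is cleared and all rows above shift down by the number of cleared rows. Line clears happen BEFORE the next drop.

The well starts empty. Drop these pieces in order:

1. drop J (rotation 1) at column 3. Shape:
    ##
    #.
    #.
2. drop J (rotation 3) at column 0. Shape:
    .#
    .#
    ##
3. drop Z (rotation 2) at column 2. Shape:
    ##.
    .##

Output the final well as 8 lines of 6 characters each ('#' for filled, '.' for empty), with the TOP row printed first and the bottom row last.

Drop 1: J rot1 at col 3 lands with bottom-row=0; cleared 0 line(s) (total 0); column heights now [0 0 0 3 3 0], max=3
Drop 2: J rot3 at col 0 lands with bottom-row=0; cleared 0 line(s) (total 0); column heights now [1 3 0 3 3 0], max=3
Drop 3: Z rot2 at col 2 lands with bottom-row=3; cleared 0 line(s) (total 0); column heights now [1 3 5 5 4 0], max=5

Answer: ......
......
......
..##..
...##.
.#.##.
.#.#..
##.#..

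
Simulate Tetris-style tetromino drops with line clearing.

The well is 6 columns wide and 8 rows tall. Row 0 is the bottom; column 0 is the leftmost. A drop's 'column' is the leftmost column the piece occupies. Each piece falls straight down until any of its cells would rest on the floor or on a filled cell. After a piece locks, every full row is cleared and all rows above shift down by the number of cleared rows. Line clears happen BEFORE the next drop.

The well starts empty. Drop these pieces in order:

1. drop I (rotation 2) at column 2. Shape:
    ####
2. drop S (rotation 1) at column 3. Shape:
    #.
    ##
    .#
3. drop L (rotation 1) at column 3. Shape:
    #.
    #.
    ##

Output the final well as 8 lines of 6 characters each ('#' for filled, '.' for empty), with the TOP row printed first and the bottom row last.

Answer: ......
...#..
...#..
...##.
...#..
...##.
....#.
..####

Derivation:
Drop 1: I rot2 at col 2 lands with bottom-row=0; cleared 0 line(s) (total 0); column heights now [0 0 1 1 1 1], max=1
Drop 2: S rot1 at col 3 lands with bottom-row=1; cleared 0 line(s) (total 0); column heights now [0 0 1 4 3 1], max=4
Drop 3: L rot1 at col 3 lands with bottom-row=4; cleared 0 line(s) (total 0); column heights now [0 0 1 7 5 1], max=7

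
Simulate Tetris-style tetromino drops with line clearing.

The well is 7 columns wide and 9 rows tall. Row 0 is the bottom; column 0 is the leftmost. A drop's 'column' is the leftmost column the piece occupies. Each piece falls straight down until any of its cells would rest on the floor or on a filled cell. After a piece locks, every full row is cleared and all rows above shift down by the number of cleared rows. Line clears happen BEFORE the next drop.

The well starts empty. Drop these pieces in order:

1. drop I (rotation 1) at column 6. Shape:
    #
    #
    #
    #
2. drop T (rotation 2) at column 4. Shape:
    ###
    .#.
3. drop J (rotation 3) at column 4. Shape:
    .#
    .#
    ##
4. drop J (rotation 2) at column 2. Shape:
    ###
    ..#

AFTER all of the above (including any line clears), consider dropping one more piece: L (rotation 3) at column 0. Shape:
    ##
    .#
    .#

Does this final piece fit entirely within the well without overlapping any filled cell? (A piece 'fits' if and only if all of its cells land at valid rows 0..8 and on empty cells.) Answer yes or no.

Answer: yes

Derivation:
Drop 1: I rot1 at col 6 lands with bottom-row=0; cleared 0 line(s) (total 0); column heights now [0 0 0 0 0 0 4], max=4
Drop 2: T rot2 at col 4 lands with bottom-row=3; cleared 0 line(s) (total 0); column heights now [0 0 0 0 5 5 5], max=5
Drop 3: J rot3 at col 4 lands with bottom-row=5; cleared 0 line(s) (total 0); column heights now [0 0 0 0 6 8 5], max=8
Drop 4: J rot2 at col 2 lands with bottom-row=6; cleared 0 line(s) (total 0); column heights now [0 0 8 8 8 8 5], max=8
Test piece L rot3 at col 0 (width 2): heights before test = [0 0 8 8 8 8 5]; fits = True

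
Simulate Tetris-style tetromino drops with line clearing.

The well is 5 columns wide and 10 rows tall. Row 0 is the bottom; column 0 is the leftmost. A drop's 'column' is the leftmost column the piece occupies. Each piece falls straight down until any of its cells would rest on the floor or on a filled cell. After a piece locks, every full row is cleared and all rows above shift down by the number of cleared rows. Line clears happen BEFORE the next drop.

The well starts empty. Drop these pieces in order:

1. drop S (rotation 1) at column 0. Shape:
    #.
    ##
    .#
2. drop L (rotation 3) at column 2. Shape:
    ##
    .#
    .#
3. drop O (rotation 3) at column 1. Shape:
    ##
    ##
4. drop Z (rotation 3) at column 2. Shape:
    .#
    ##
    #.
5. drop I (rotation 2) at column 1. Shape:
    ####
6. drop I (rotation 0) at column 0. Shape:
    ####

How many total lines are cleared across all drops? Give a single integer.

Drop 1: S rot1 at col 0 lands with bottom-row=0; cleared 0 line(s) (total 0); column heights now [3 2 0 0 0], max=3
Drop 2: L rot3 at col 2 lands with bottom-row=0; cleared 0 line(s) (total 0); column heights now [3 2 3 3 0], max=3
Drop 3: O rot3 at col 1 lands with bottom-row=3; cleared 0 line(s) (total 0); column heights now [3 5 5 3 0], max=5
Drop 4: Z rot3 at col 2 lands with bottom-row=5; cleared 0 line(s) (total 0); column heights now [3 5 7 8 0], max=8
Drop 5: I rot2 at col 1 lands with bottom-row=8; cleared 0 line(s) (total 0); column heights now [3 9 9 9 9], max=9
Drop 6: I rot0 at col 0 lands with bottom-row=9; cleared 0 line(s) (total 0); column heights now [10 10 10 10 9], max=10

Answer: 0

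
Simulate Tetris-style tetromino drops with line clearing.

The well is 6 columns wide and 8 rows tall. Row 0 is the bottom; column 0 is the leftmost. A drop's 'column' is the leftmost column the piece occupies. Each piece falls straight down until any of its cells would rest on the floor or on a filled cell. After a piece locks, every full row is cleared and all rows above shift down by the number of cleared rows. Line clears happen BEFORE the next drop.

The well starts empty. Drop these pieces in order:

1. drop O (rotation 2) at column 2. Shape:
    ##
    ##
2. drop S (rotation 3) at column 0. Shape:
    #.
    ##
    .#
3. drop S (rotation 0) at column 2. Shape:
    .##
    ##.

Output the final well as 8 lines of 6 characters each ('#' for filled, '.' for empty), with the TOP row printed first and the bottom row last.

Drop 1: O rot2 at col 2 lands with bottom-row=0; cleared 0 line(s) (total 0); column heights now [0 0 2 2 0 0], max=2
Drop 2: S rot3 at col 0 lands with bottom-row=0; cleared 0 line(s) (total 0); column heights now [3 2 2 2 0 0], max=3
Drop 3: S rot0 at col 2 lands with bottom-row=2; cleared 0 line(s) (total 0); column heights now [3 2 3 4 4 0], max=4

Answer: ......
......
......
......
...##.
#.##..
####..
.###..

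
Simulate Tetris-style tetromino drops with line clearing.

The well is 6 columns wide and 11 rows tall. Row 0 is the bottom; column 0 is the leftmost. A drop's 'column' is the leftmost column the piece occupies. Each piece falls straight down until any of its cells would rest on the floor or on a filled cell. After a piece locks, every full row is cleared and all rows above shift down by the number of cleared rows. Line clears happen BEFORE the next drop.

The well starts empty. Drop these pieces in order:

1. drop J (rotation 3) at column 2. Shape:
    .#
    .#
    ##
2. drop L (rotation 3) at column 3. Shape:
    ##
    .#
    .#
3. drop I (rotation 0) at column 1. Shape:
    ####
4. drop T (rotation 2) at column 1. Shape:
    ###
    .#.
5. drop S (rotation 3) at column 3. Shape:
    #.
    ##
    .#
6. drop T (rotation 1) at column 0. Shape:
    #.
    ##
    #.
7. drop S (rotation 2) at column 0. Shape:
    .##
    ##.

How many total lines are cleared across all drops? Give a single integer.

Drop 1: J rot3 at col 2 lands with bottom-row=0; cleared 0 line(s) (total 0); column heights now [0 0 1 3 0 0], max=3
Drop 2: L rot3 at col 3 lands with bottom-row=1; cleared 0 line(s) (total 0); column heights now [0 0 1 4 4 0], max=4
Drop 3: I rot0 at col 1 lands with bottom-row=4; cleared 0 line(s) (total 0); column heights now [0 5 5 5 5 0], max=5
Drop 4: T rot2 at col 1 lands with bottom-row=5; cleared 0 line(s) (total 0); column heights now [0 7 7 7 5 0], max=7
Drop 5: S rot3 at col 3 lands with bottom-row=6; cleared 0 line(s) (total 0); column heights now [0 7 7 9 8 0], max=9
Drop 6: T rot1 at col 0 lands with bottom-row=6; cleared 0 line(s) (total 0); column heights now [9 8 7 9 8 0], max=9
Drop 7: S rot2 at col 0 lands with bottom-row=9; cleared 0 line(s) (total 0); column heights now [10 11 11 9 8 0], max=11

Answer: 0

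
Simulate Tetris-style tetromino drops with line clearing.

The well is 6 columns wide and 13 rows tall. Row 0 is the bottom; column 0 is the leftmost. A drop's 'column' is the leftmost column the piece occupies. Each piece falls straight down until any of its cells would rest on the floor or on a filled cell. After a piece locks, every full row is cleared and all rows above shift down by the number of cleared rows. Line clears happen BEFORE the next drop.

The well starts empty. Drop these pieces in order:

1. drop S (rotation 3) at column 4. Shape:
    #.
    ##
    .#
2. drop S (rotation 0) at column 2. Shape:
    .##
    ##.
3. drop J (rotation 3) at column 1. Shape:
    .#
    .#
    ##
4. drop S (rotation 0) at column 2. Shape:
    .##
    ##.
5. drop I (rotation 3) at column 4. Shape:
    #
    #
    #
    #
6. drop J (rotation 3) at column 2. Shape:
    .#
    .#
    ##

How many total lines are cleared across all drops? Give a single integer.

Answer: 0

Derivation:
Drop 1: S rot3 at col 4 lands with bottom-row=0; cleared 0 line(s) (total 0); column heights now [0 0 0 0 3 2], max=3
Drop 2: S rot0 at col 2 lands with bottom-row=2; cleared 0 line(s) (total 0); column heights now [0 0 3 4 4 2], max=4
Drop 3: J rot3 at col 1 lands with bottom-row=3; cleared 0 line(s) (total 0); column heights now [0 4 6 4 4 2], max=6
Drop 4: S rot0 at col 2 lands with bottom-row=6; cleared 0 line(s) (total 0); column heights now [0 4 7 8 8 2], max=8
Drop 5: I rot3 at col 4 lands with bottom-row=8; cleared 0 line(s) (total 0); column heights now [0 4 7 8 12 2], max=12
Drop 6: J rot3 at col 2 lands with bottom-row=8; cleared 0 line(s) (total 0); column heights now [0 4 9 11 12 2], max=12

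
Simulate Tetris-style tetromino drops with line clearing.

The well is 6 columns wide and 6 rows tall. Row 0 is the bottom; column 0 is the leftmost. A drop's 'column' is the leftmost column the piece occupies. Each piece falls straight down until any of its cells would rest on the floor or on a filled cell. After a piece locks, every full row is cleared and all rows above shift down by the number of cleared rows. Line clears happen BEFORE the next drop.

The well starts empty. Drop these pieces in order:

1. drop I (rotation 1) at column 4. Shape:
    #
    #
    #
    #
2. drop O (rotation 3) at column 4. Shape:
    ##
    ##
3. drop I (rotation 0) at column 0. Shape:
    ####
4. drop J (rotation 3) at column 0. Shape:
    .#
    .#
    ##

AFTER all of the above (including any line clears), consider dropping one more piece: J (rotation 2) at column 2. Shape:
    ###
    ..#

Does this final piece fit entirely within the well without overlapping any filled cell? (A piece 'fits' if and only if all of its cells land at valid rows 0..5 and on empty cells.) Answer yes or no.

Answer: no

Derivation:
Drop 1: I rot1 at col 4 lands with bottom-row=0; cleared 0 line(s) (total 0); column heights now [0 0 0 0 4 0], max=4
Drop 2: O rot3 at col 4 lands with bottom-row=4; cleared 0 line(s) (total 0); column heights now [0 0 0 0 6 6], max=6
Drop 3: I rot0 at col 0 lands with bottom-row=0; cleared 0 line(s) (total 0); column heights now [1 1 1 1 6 6], max=6
Drop 4: J rot3 at col 0 lands with bottom-row=1; cleared 0 line(s) (total 0); column heights now [2 4 1 1 6 6], max=6
Test piece J rot2 at col 2 (width 3): heights before test = [2 4 1 1 6 6]; fits = False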